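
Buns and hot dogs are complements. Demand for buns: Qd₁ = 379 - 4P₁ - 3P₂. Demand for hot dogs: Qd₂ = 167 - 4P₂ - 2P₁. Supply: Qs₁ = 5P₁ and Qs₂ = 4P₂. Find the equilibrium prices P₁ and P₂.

Market 1: 379 - 4P₁ - 3P₂ = 5P₁ → 9P₁ + 3P₂ = 379.
Market 2: 8P₂ + 2P₁ = 167.
Eliminating P₂: 8×(1) − 3×(2) gives 66P₁ = 2531, so P₁ = 2531/66.
Back-substitute into (2): P₂ = (167 − 2×2531/66) / 8 = 745/66.

P₁ = 2531/66, P₂ = 745/66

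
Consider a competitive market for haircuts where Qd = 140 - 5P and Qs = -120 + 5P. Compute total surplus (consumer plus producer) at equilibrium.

Total surplus = 20

Equilibrium: 140 - 5P = -120 + 5P gives P* = 26, Q* = 10.
Demand choke price: P = 28; supply starts at P = 24.
CS = ½(28 − 26)(10) = 10; PS = ½(26 − 24)(10) = 10.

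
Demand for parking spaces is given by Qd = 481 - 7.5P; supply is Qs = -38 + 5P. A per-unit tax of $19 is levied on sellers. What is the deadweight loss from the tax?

Pre-tax equilibrium: P* = 41.52, Q* = 169.6.
Tax on sellers shifts supply to Qs = -38 + 5(P − 19) = -133 + 5P.
481 - 7.5P = -133 + 5P gives buyer price Pb = 49.12; sellers receive Ps = 49.12 − 19 = 30.12.
New quantity: Q = 481 − 7.5(49.12) = 112.6.
DWL = ½ × 19 × (169.6 − 112.6) = 541.5.

Deadweight loss = 541.5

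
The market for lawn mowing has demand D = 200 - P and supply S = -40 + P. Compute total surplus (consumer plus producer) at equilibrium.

Equilibrium: 200 - P = -40 + P gives P* = 120, Q* = 80.
Demand choke price: P = 200; supply starts at P = 40.
CS = ½(200 − 120)(80) = 3200; PS = ½(120 − 40)(80) = 3200.

Total surplus = 6400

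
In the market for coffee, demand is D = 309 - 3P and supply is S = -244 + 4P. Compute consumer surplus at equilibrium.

Consumer surplus = 864

Equilibrium: 309 - 3P = -244 + 4P gives P* = 79, Q* = 72.
Demand choke price (D = 0): P = 103.
CS = ½(103 − 79)(72) = 864.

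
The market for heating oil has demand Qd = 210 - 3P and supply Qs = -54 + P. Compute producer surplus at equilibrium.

Equilibrium: 210 - 3P = -54 + P gives P* = 66, Q* = 12.
Supply starts at P = 54 (where Qs = 0).
PS = ½(66 − 54)(12) = 72.

Producer surplus = 72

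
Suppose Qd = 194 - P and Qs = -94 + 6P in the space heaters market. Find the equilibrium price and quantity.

P* = 288/7, Q* = 1070/7

Set Qd = Qs: 194 - P = -94 + 6P.
288 = 7P, so P* = 288/7.
Q* = 194 − 1(288/7) = 1070/7.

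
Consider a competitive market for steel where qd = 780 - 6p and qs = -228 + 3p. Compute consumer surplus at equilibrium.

Equilibrium: 780 - 6p = -228 + 3p gives p* = 112, q* = 108.
Demand choke price (qd = 0): p = 130.
CS = ½(130 − 112)(108) = 972.

Consumer surplus = 972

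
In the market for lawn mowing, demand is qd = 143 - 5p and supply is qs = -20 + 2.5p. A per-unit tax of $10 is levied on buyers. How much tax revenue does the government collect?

Pre-tax equilibrium: p* = 326/15, q* = 103/3.
Tax on buyers shifts demand to qd = 143 − 5(p + 10) = 93 - 5p.
93 - 5p = -20 + 2.5p gives seller price ps = 226/15; buyers pay pb = 226/15 + 10 = 376/15.
New quantity: q = 143 − 5(376/15) = 53/3.
Revenue = 10 × 53/3 = 530/3.

Tax revenue = 530/3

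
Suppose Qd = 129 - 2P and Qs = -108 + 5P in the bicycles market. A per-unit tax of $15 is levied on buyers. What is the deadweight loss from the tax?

Deadweight loss = 1125/7

Pre-tax equilibrium: P* = 237/7, Q* = 429/7.
Tax on buyers shifts demand to Qd = 129 − 2(P + 15) = 99 - 2P.
99 - 2P = -108 + 5P gives seller price Ps = 207/7; buyers pay Pb = 207/7 + 15 = 312/7.
New quantity: Q = 129 − 2(312/7) = 279/7.
DWL = ½ × 15 × (429/7 − 279/7) = 1125/7.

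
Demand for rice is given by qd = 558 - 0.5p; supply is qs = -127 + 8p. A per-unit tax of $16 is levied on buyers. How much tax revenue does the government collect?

Tax revenue = 138768/17

Pre-tax equilibrium: p* = 1370/17, q* = 8801/17.
Tax on buyers shifts demand to qd = 558 − 0.5(p + 16) = 550 - 0.5p.
550 - 0.5p = -127 + 8p gives seller price ps = 1354/17; buyers pay pb = 1354/17 + 16 = 1626/17.
New quantity: q = 558 − 0.5(1626/17) = 8673/17.
Revenue = 16 × 8673/17 = 138768/17.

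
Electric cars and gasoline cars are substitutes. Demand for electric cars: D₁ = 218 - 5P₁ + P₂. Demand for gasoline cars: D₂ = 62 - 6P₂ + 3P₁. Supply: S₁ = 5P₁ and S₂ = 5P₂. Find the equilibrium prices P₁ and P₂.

P₁ = 2460/107, P₂ = 1274/107

Market 1: 218 - 5P₁ + P₂ = 5P₁ → 10P₁ - P₂ = 218.
Market 2: 11P₂ - 3P₁ = 62.
Eliminating P₂: 11×(1) + 1×(2) gives 107P₁ = 2460, so P₁ = 2460/107.
Back-substitute into (2): P₂ = (62 + 3×2460/107) / 11 = 1274/107.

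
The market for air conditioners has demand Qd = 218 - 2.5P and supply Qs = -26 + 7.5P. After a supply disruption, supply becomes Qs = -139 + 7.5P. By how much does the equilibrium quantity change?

Original equilibrium: P* = 24.4, Q* = 157.
New equilibrium: 218 - 2.5P = -139 + 7.5P, so 357 = 10P and P' = 35.7; Q' = 218 − 2.5(35.7) = 128.75.
Change in quantity: 128.75 − 157 = -28.25.

ΔQ = -28.25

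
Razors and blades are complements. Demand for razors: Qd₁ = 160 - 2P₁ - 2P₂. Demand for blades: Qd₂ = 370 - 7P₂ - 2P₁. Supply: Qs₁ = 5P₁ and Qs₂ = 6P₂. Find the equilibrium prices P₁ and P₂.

Market 1: 160 - 2P₁ - 2P₂ = 5P₁ → 7P₁ + 2P₂ = 160.
Market 2: 13P₂ + 2P₁ = 370.
Eliminating P₂: 13×(1) − 2×(2) gives 87P₁ = 1340, so P₁ = 1340/87.
Back-substitute into (2): P₂ = (370 − 2×1340/87) / 13 = 2270/87.

P₁ = 1340/87, P₂ = 2270/87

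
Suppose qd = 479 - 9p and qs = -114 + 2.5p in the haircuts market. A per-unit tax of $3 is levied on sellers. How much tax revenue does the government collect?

Pre-tax equilibrium: p* = 1186/23, q* = 343/23.
Tax on sellers shifts supply to qs = -114 + 2.5(p − 3) = -121.5 + 2.5p.
479 - 9p = -121.5 + 2.5p gives buyer price pb = 1201/23; sellers receive ps = 1201/23 − 3 = 1132/23.
New quantity: q = 479 − 9(1201/23) = 208/23.
Revenue = 3 × 208/23 = 624/23.

Tax revenue = 624/23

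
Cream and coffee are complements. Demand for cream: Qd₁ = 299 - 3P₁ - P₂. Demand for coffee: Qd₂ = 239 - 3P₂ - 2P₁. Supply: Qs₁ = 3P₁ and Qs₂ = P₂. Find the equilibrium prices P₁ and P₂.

Market 1: 299 - 3P₁ - P₂ = 3P₁ → 6P₁ + P₂ = 299.
Market 2: 4P₂ + 2P₁ = 239.
Eliminating P₂: 4×(1) − 1×(2) gives 22P₁ = 957, so P₁ = 43.5.
Back-substitute into (2): P₂ = (239 − 2×43.5) / 4 = 38.

P₁ = 43.5, P₂ = 38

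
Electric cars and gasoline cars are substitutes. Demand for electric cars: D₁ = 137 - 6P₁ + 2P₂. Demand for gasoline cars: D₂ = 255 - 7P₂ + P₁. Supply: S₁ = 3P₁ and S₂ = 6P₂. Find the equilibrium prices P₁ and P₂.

Market 1: 137 - 6P₁ + 2P₂ = 3P₁ → 9P₁ - 2P₂ = 137.
Market 2: 13P₂ - P₁ = 255.
Eliminating P₂: 13×(1) + 2×(2) gives 115P₁ = 2291, so P₁ = 2291/115.
Back-substitute into (2): P₂ = (255 + 1×2291/115) / 13 = 2432/115.

P₁ = 2291/115, P₂ = 2432/115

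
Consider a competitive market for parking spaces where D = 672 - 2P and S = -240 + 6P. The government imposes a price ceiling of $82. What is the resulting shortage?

Equilibrium price would be P* = 114, so the ceiling at 82 binds.
At P = 82: D = 672 − 2(82) = 508, S = -240 + 6(82) = 252.
Shortage = 508 − 252 = 256.

Shortage = 256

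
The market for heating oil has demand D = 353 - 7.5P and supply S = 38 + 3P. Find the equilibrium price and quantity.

P* = 30, Q* = 128

Set D = S: 353 - 7.5P = 38 + 3P.
315 = 10.5P, so P* = 30.
Q* = 353 − 7.5(30) = 128.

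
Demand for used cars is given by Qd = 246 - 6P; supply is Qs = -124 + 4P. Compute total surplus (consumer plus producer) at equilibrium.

Total surplus = 120

Equilibrium: 246 - 6P = -124 + 4P gives P* = 37, Q* = 24.
Demand choke price: P = 41; supply starts at P = 31.
CS = ½(41 − 37)(24) = 48; PS = ½(37 − 31)(24) = 72.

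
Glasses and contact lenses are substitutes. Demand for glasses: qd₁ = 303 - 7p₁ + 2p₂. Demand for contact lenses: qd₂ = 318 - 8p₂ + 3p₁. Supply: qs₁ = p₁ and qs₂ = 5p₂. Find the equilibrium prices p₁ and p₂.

p₁ = 4575/98, p₂ = 3453/98

Market 1: 303 - 7p₁ + 2p₂ = p₁ → 8p₁ - 2p₂ = 303.
Market 2: 13p₂ - 3p₁ = 318.
Eliminating p₂: 13×(1) + 2×(2) gives 98p₁ = 4575, so p₁ = 4575/98.
Back-substitute into (2): p₂ = (318 + 3×4575/98) / 13 = 3453/98.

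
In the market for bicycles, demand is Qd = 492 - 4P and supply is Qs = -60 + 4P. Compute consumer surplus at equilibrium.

Equilibrium: 492 - 4P = -60 + 4P gives P* = 69, Q* = 216.
Demand choke price (Qd = 0): P = 123.
CS = ½(123 − 69)(216) = 5832.

Consumer surplus = 5832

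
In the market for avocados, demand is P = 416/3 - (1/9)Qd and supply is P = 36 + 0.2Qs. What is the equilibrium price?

P* = 102

Set the two price expressions equal: 416/3 - (1/9)Q = 36 + 0.2Q.
308/3 = (14/45)Q, so Q* = 330.
P* = 416/3 − (1/9)(330) = 102.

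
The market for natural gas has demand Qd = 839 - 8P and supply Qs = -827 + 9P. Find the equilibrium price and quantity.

Set Qd = Qs: 839 - 8P = -827 + 9P.
1666 = 17P, so P* = 98.
Q* = 839 − 8(98) = 55.

P* = 98, Q* = 55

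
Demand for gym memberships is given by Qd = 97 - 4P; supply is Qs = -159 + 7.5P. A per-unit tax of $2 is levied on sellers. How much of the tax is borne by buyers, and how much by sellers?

Pre-tax equilibrium: P* = 512/23, Q* = 183/23.
Tax on sellers shifts supply to Qs = -159 + 7.5(P − 2) = -174 + 7.5P.
97 - 4P = -174 + 7.5P gives buyer price Pb = 542/23; sellers receive Ps = 542/23 − 2 = 496/23.
New quantity: Q = 97 − 4(542/23) = 63/23.
Buyer burden = 542/23 − 512/23 = 30/23; seller burden = 512/23 − 496/23 = 16/23.

Buyers bear 30/23, sellers bear 16/23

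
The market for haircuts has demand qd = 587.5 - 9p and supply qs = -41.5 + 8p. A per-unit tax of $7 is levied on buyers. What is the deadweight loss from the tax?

Deadweight loss = 1764/17

Pre-tax equilibrium: p* = 37, q* = 254.5.
Tax on buyers shifts demand to qd = 587.5 − 9(p + 7) = 524.5 - 9p.
524.5 - 9p = -41.5 + 8p gives seller price ps = 566/17; buyers pay pb = 566/17 + 7 = 685/17.
New quantity: q = 587.5 − 9(685/17) = 7645/34.
DWL = ½ × 7 × (254.5 − 7645/34) = 1764/17.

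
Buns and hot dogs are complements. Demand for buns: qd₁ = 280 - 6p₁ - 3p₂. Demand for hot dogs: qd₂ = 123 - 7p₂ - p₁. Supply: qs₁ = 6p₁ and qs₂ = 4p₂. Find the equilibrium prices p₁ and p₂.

Market 1: 280 - 6p₁ - 3p₂ = 6p₁ → 12p₁ + 3p₂ = 280.
Market 2: 11p₂ + p₁ = 123.
Eliminating p₂: 11×(1) − 3×(2) gives 129p₁ = 2711, so p₁ = 2711/129.
Back-substitute into (2): p₂ = (123 − 1×2711/129) / 11 = 1196/129.

p₁ = 2711/129, p₂ = 1196/129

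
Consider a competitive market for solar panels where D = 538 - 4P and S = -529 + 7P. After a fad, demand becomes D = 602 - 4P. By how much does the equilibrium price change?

ΔP = 64/11

Original equilibrium: P* = 97, Q* = 150.
New equilibrium: 602 - 4P = -529 + 7P, so 1131 = 11P and P' = 1131/11; Q' = 602 − 4(1131/11) = 2098/11.
Change in price: 1131/11 − 97 = 64/11.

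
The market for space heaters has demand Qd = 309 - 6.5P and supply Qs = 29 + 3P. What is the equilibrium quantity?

Q* = 2231/19

Set Qd = Qs: 309 - 6.5P = 29 + 3P.
280 = 9.5P, so P* = 560/19.
Q* = 309 − 6.5(560/19) = 2231/19.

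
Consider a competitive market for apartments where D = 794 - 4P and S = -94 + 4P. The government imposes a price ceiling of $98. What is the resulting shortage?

Equilibrium price would be P* = 111, so the ceiling at 98 binds.
At P = 98: D = 794 − 4(98) = 402, S = -94 + 4(98) = 298.
Shortage = 402 − 298 = 104.

Shortage = 104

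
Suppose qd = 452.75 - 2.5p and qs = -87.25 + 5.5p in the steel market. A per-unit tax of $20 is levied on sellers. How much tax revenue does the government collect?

Tax revenue = 4992.5

Pre-tax equilibrium: p* = 67.5, q* = 284.
Tax on sellers shifts supply to qs = -87.25 + 5.5(p − 20) = -197.25 + 5.5p.
452.75 - 2.5p = -197.25 + 5.5p gives buyer price pb = 81.25; sellers receive ps = 81.25 − 20 = 61.25.
New quantity: q = 452.75 − 2.5(81.25) = 249.625.
Revenue = 20 × 249.625 = 4992.5.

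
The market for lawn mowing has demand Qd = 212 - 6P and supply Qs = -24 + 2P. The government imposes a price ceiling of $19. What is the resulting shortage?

Shortage = 84

Equilibrium price would be P* = 29.5, so the ceiling at 19 binds.
At P = 19: Qd = 212 − 6(19) = 98, Qs = -24 + 2(19) = 14.
Shortage = 98 − 14 = 84.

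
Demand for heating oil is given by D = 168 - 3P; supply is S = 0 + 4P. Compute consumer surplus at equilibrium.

Equilibrium: 168 - 3P = 0 + 4P gives P* = 24, Q* = 96.
Demand choke price (D = 0): P = 56.
CS = ½(56 − 24)(96) = 1536.

Consumer surplus = 1536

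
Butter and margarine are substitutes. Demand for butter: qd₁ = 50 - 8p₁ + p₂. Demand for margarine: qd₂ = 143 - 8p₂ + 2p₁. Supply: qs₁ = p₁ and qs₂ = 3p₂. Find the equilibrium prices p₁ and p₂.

p₁ = 693/97, p₂ = 1387/97

Market 1: 50 - 8p₁ + p₂ = p₁ → 9p₁ - p₂ = 50.
Market 2: 11p₂ - 2p₁ = 143.
Eliminating p₂: 11×(1) + 1×(2) gives 97p₁ = 693, so p₁ = 693/97.
Back-substitute into (2): p₂ = (143 + 2×693/97) / 11 = 1387/97.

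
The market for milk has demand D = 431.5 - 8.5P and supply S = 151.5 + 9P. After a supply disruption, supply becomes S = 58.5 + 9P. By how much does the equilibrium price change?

ΔP = 186/35

Original equilibrium: P* = 16, Q* = 295.5.
New equilibrium: 431.5 - 8.5P = 58.5 + 9P, so 373 = 17.5P and P' = 746/35; Q' = 431.5 − 8.5(746/35) = 17523/70.
Change in price: 746/35 − 16 = 186/35.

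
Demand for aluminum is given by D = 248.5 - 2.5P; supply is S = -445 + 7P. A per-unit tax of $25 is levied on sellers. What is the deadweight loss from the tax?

Pre-tax equilibrium: P* = 73, Q* = 66.
Tax on sellers shifts supply to S = -445 + 7(P − 25) = -620 + 7P.
248.5 - 2.5P = -620 + 7P gives buyer price Pb = 1737/19; sellers receive Ps = 1737/19 − 25 = 1262/19.
New quantity: Q = 248.5 − 2.5(1737/19) = 379/19.
DWL = ½ × 25 × (66 − 379/19) = 21875/38.

Deadweight loss = 21875/38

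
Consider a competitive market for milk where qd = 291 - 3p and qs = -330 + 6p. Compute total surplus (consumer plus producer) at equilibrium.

Total surplus = 1764

Equilibrium: 291 - 3p = -330 + 6p gives p* = 69, q* = 84.
Demand choke price: p = 97; supply starts at p = 55.
CS = ½(97 − 69)(84) = 1176; PS = ½(69 − 55)(84) = 588.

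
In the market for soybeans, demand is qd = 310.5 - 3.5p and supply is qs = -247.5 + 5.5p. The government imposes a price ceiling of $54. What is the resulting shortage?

Equilibrium price would be p* = 62, so the ceiling at 54 binds.
At p = 54: qd = 310.5 − 3.5(54) = 121.5, qs = -247.5 + 5.5(54) = 49.5.
Shortage = 121.5 − 49.5 = 72.

Shortage = 72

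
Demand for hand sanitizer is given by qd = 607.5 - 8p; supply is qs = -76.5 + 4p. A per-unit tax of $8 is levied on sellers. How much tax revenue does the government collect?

Tax revenue = 3124/3

Pre-tax equilibrium: p* = 57, q* = 151.5.
Tax on sellers shifts supply to qs = -76.5 + 4(p − 8) = -108.5 + 4p.
607.5 - 8p = -108.5 + 4p gives buyer price pb = 179/3; sellers receive ps = 179/3 − 8 = 155/3.
New quantity: q = 607.5 − 8(179/3) = 781/6.
Revenue = 8 × 781/6 = 3124/3.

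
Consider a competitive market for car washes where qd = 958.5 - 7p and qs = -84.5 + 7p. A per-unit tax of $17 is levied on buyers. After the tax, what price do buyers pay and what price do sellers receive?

Pre-tax equilibrium: p* = 74.5, q* = 437.
Tax on buyers shifts demand to qd = 958.5 − 7(p + 17) = 839.5 - 7p.
839.5 - 7p = -84.5 + 7p gives seller price ps = 66; buyers pay pb = 66 + 17 = 83.
New quantity: q = 958.5 − 7(83) = 377.5.

Buyers pay $83, sellers receive $66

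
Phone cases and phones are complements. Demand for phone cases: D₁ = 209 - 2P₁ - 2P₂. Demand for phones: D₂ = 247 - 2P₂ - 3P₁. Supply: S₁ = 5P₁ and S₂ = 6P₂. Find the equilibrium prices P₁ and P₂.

P₁ = 23.56, P₂ = 22.04

Market 1: 209 - 2P₁ - 2P₂ = 5P₁ → 7P₁ + 2P₂ = 209.
Market 2: 8P₂ + 3P₁ = 247.
Eliminating P₂: 8×(1) − 2×(2) gives 50P₁ = 1178, so P₁ = 23.56.
Back-substitute into (2): P₂ = (247 − 3×23.56) / 8 = 22.04.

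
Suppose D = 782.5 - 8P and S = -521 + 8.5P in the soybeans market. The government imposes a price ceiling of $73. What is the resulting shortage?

Equilibrium price would be P* = 79, so the ceiling at 73 binds.
At P = 73: D = 782.5 − 8(73) = 198.5, S = -521 + 8.5(73) = 99.5.
Shortage = 198.5 − 99.5 = 99.

Shortage = 99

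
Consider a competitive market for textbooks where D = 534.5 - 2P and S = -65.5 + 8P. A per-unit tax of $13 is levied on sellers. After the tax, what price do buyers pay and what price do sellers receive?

Pre-tax equilibrium: P* = 60, Q* = 414.5.
Tax on sellers shifts supply to S = -65.5 + 8(P − 13) = -169.5 + 8P.
534.5 - 2P = -169.5 + 8P gives buyer price Pb = 70.4; sellers receive Ps = 70.4 − 13 = 57.4.
New quantity: Q = 534.5 − 2(70.4) = 393.7.

Buyers pay $70.4, sellers receive $57.4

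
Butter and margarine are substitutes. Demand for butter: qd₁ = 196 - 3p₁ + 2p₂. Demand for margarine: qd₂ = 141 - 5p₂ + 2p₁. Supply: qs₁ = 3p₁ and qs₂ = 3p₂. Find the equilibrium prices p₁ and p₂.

Market 1: 196 - 3p₁ + 2p₂ = 3p₁ → 6p₁ - 2p₂ = 196.
Market 2: 8p₂ - 2p₁ = 141.
Eliminating p₂: 8×(1) + 2×(2) gives 44p₁ = 1850, so p₁ = 925/22.
Back-substitute into (2): p₂ = (141 + 2×925/22) / 8 = 619/22.

p₁ = 925/22, p₂ = 619/22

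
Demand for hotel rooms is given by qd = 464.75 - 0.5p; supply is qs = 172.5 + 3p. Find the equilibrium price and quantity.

p* = 83.5, q* = 423

Set qd = qs: 464.75 - 0.5p = 172.5 + 3p.
292.25 = 3.5p, so p* = 83.5.
q* = 464.75 − 0.5(83.5) = 423.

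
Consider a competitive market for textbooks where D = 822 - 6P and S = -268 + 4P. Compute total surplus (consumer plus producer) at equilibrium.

Equilibrium: 822 - 6P = -268 + 4P gives P* = 109, Q* = 168.
Demand choke price: P = 137; supply starts at P = 67.
CS = ½(137 − 109)(168) = 2352; PS = ½(109 − 67)(168) = 3528.

Total surplus = 5880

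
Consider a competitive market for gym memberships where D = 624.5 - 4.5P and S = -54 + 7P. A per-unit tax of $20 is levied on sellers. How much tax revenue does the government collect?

Tax revenue = 139940/23

Pre-tax equilibrium: P* = 59, Q* = 359.
Tax on sellers shifts supply to S = -54 + 7(P − 20) = -194 + 7P.
624.5 - 4.5P = -194 + 7P gives buyer price Pb = 1637/23; sellers receive Ps = 1637/23 − 20 = 1177/23.
New quantity: Q = 624.5 − 4.5(1637/23) = 6997/23.
Revenue = 20 × 6997/23 = 139940/23.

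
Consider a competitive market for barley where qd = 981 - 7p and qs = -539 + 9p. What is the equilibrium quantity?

q* = 316

Set qd = qs: 981 - 7p = -539 + 9p.
1520 = 16p, so p* = 95.
q* = 981 − 7(95) = 316.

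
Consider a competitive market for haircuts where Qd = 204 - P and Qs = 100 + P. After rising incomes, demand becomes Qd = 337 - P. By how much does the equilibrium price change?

Original equilibrium: P* = 52, Q* = 152.
New equilibrium: 337 - P = 100 + P, so 237 = 2P and P' = 118.5; Q' = 337 − 1(118.5) = 218.5.
Change in price: 118.5 − 52 = 66.5.

ΔP = 66.5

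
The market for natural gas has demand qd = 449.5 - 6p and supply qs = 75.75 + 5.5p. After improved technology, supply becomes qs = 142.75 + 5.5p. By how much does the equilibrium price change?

Original equilibrium: p* = 32.5, q* = 254.5.
New equilibrium: 449.5 - 6p = 142.75 + 5.5p, so 306.75 = 11.5p and p' = 1227/46; q' = 449.5 − 6(1227/46) = 13315/46.
Change in price: 1227/46 − 32.5 = -134/23.

Δp = -134/23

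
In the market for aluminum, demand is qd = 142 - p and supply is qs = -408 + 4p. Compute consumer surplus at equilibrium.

Consumer surplus = 512

Equilibrium: 142 - p = -408 + 4p gives p* = 110, q* = 32.
Demand choke price (qd = 0): p = 142.
CS = ½(142 − 110)(32) = 512.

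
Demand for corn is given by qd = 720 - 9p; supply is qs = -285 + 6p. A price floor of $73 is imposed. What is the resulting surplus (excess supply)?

Surplus = 90

Equilibrium price would be p* = 67, so the floor at 73 binds.
At p = 73: qd = 63, qs = 153.
Surplus = 153 − 63 = 90.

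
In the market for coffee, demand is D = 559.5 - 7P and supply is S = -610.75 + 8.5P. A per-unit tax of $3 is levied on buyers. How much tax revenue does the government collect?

Tax revenue = 1812/31

Pre-tax equilibrium: P* = 75.5, Q* = 31.
Tax on buyers shifts demand to D = 559.5 − 7(P + 3) = 538.5 - 7P.
538.5 - 7P = -610.75 + 8.5P gives seller price Ps = 4597/62; buyers pay Pb = 4597/62 + 3 = 4783/62.
New quantity: Q = 559.5 − 7(4783/62) = 604/31.
Revenue = 3 × 604/31 = 1812/31.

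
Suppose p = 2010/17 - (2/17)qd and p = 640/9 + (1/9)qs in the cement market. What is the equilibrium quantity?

Set the two price expressions equal: 2010/17 - (2/17)q = 640/9 + (1/9)q.
7210/153 = (35/153)q, so q* = 206.
p* = 2010/17 − (2/17)(206) = 94.

q* = 206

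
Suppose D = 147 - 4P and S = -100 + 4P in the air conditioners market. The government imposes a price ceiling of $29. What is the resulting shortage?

Shortage = 15

Equilibrium price would be P* = 30.875, so the ceiling at 29 binds.
At P = 29: D = 147 − 4(29) = 31, S = -100 + 4(29) = 16.
Shortage = 31 − 16 = 15.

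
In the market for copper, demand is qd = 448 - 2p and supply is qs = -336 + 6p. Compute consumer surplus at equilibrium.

Consumer surplus = 15876

Equilibrium: 448 - 2p = -336 + 6p gives p* = 98, q* = 252.
Demand choke price (qd = 0): p = 224.
CS = ½(224 − 98)(252) = 15876.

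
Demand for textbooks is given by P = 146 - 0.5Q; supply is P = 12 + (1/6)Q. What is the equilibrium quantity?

Set the two price expressions equal: 146 - 0.5Q = 12 + (1/6)Q.
134 = (2/3)Q, so Q* = 201.
P* = 146 − (0.5)(201) = 45.5.

Q* = 201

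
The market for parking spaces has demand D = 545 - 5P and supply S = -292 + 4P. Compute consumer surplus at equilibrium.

Consumer surplus = 640

Equilibrium: 545 - 5P = -292 + 4P gives P* = 93, Q* = 80.
Demand choke price (D = 0): P = 109.
CS = ½(109 − 93)(80) = 640.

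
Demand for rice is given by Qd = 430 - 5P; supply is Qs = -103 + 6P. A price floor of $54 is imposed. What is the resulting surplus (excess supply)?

Surplus = 61

Equilibrium price would be P* = 533/11, so the floor at 54 binds.
At P = 54: Qd = 160, Qs = 221.
Surplus = 221 − 160 = 61.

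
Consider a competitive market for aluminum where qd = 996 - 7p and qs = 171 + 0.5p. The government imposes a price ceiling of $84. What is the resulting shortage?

Equilibrium price would be p* = 110, so the ceiling at 84 binds.
At p = 84: qd = 996 − 7(84) = 408, qs = 171 + 0.5(84) = 213.
Shortage = 408 − 213 = 195.

Shortage = 195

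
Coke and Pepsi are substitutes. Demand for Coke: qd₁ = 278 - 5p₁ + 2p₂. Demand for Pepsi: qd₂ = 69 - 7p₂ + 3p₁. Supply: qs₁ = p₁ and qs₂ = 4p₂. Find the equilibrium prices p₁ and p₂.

Market 1: 278 - 5p₁ + 2p₂ = p₁ → 6p₁ - 2p₂ = 278.
Market 2: 11p₂ - 3p₁ = 69.
Eliminating p₂: 11×(1) + 2×(2) gives 60p₁ = 3196, so p₁ = 799/15.
Back-substitute into (2): p₂ = (69 + 3×799/15) / 11 = 20.8.

p₁ = 799/15, p₂ = 20.8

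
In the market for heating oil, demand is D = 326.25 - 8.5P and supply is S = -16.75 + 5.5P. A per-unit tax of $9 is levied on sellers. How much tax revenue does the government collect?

Tax revenue = 44325/56

Pre-tax equilibrium: P* = 24.5, Q* = 118.
Tax on sellers shifts supply to S = -16.75 + 5.5(P − 9) = -66.25 + 5.5P.
326.25 - 8.5P = -66.25 + 5.5P gives buyer price Pb = 785/28; sellers receive Ps = 785/28 − 9 = 533/28.
New quantity: Q = 326.25 − 8.5(785/28) = 4925/56.
Revenue = 9 × 4925/56 = 44325/56.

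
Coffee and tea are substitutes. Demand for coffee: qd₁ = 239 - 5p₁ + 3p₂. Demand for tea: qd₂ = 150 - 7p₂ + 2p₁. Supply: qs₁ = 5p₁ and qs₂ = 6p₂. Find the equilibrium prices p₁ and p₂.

Market 1: 239 - 5p₁ + 3p₂ = 5p₁ → 10p₁ - 3p₂ = 239.
Market 2: 13p₂ - 2p₁ = 150.
Eliminating p₂: 13×(1) + 3×(2) gives 124p₁ = 3557, so p₁ = 3557/124.
Back-substitute into (2): p₂ = (150 + 2×3557/124) / 13 = 989/62.

p₁ = 3557/124, p₂ = 989/62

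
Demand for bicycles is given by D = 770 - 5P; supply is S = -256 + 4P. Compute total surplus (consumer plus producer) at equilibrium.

Equilibrium: 770 - 5P = -256 + 4P gives P* = 114, Q* = 200.
Demand choke price: P = 154; supply starts at P = 64.
CS = ½(154 − 114)(200) = 4000; PS = ½(114 − 64)(200) = 5000.

Total surplus = 9000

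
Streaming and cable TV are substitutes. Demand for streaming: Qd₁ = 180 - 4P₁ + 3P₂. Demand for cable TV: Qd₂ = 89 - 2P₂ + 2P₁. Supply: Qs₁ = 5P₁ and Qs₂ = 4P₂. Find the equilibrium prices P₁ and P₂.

P₁ = 28.0625, P₂ = 24.1875

Market 1: 180 - 4P₁ + 3P₂ = 5P₁ → 9P₁ - 3P₂ = 180.
Market 2: 6P₂ - 2P₁ = 89.
Eliminating P₂: 6×(1) + 3×(2) gives 48P₁ = 1347, so P₁ = 28.0625.
Back-substitute into (2): P₂ = (89 + 2×28.0625) / 6 = 24.1875.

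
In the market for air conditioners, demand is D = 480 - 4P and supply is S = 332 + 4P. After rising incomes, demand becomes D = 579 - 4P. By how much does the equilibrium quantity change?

Original equilibrium: P* = 18.5, Q* = 406.
New equilibrium: 579 - 4P = 332 + 4P, so 247 = 8P and P' = 30.875; Q' = 579 − 4(30.875) = 455.5.
Change in quantity: 455.5 − 406 = 49.5.

ΔQ = 49.5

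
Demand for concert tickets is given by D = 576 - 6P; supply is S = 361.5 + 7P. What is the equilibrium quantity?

Q* = 477

Set D = S: 576 - 6P = 361.5 + 7P.
214.5 = 13P, so P* = 16.5.
Q* = 576 − 6(16.5) = 477.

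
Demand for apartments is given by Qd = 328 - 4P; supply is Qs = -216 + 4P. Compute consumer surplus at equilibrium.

Equilibrium: 328 - 4P = -216 + 4P gives P* = 68, Q* = 56.
Demand choke price (Qd = 0): P = 82.
CS = ½(82 − 68)(56) = 392.

Consumer surplus = 392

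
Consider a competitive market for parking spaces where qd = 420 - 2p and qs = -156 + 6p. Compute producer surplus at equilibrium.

Equilibrium: 420 - 2p = -156 + 6p gives p* = 72, q* = 276.
Supply starts at p = 26 (where qs = 0).
PS = ½(72 − 26)(276) = 6348.

Producer surplus = 6348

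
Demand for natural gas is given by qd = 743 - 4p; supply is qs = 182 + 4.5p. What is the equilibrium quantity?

q* = 479

Set qd = qs: 743 - 4p = 182 + 4.5p.
561 = 8.5p, so p* = 66.
q* = 743 − 4(66) = 479.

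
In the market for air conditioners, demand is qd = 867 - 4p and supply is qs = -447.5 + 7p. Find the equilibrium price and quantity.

p* = 119.5, q* = 389

Set qd = qs: 867 - 4p = -447.5 + 7p.
1314.5 = 11p, so p* = 119.5.
q* = 867 − 4(119.5) = 389.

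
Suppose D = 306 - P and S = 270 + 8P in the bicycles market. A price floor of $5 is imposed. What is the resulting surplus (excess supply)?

Surplus = 9

Equilibrium price would be P* = 4, so the floor at 5 binds.
At P = 5: D = 301, S = 310.
Surplus = 310 − 301 = 9.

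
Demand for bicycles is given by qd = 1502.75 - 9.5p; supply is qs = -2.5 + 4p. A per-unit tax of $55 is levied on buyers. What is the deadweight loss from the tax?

Pre-tax equilibrium: p* = 111.5, q* = 443.5.
Tax on buyers shifts demand to qd = 1502.75 − 9.5(p + 55) = 980.25 - 9.5p.
980.25 - 9.5p = -2.5 + 4p gives seller price ps = 3931/54; buyers pay pb = 3931/54 + 55 = 6901/54.
New quantity: q = 1502.75 − 9.5(6901/54) = 15589/54.
DWL = ½ × 55 × (443.5 − 15589/54) = 114950/27.

Deadweight loss = 114950/27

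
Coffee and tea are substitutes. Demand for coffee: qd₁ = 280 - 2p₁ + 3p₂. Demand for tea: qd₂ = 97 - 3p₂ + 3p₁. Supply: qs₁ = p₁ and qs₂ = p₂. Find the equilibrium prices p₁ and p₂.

Market 1: 280 - 2p₁ + 3p₂ = p₁ → 3p₁ - 3p₂ = 280.
Market 2: 4p₂ - 3p₁ = 97.
Eliminating p₂: 4×(1) + 3×(2) gives 3p₁ = 1411, so p₁ = 1411/3.
Back-substitute into (2): p₂ = (97 + 3×1411/3) / 4 = 377.

p₁ = 1411/3, p₂ = 377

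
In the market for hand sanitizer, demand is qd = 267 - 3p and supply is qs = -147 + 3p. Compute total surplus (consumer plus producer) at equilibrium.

Total surplus = 1200

Equilibrium: 267 - 3p = -147 + 3p gives p* = 69, q* = 60.
Demand choke price: p = 89; supply starts at p = 49.
CS = ½(89 − 69)(60) = 600; PS = ½(69 − 49)(60) = 600.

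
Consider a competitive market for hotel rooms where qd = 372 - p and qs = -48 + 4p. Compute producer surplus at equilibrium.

Producer surplus = 10368

Equilibrium: 372 - p = -48 + 4p gives p* = 84, q* = 288.
Supply starts at p = 12 (where qs = 0).
PS = ½(84 − 12)(288) = 10368.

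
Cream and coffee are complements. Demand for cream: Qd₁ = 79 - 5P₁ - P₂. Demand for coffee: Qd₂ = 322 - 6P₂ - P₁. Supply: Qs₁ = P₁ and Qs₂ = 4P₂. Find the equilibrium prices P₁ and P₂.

P₁ = 468/59, P₂ = 1853/59

Market 1: 79 - 5P₁ - P₂ = P₁ → 6P₁ + P₂ = 79.
Market 2: 10P₂ + P₁ = 322.
Eliminating P₂: 10×(1) − 1×(2) gives 59P₁ = 468, so P₁ = 468/59.
Back-substitute into (2): P₂ = (322 − 1×468/59) / 10 = 1853/59.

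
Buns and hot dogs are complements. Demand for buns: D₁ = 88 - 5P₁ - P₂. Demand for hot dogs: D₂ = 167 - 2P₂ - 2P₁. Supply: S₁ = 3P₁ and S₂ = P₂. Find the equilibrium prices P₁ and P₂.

Market 1: 88 - 5P₁ - P₂ = 3P₁ → 8P₁ + P₂ = 88.
Market 2: 3P₂ + 2P₁ = 167.
Eliminating P₂: 3×(1) − 1×(2) gives 22P₁ = 97, so P₁ = 97/22.
Back-substitute into (2): P₂ = (167 − 2×97/22) / 3 = 580/11.

P₁ = 97/22, P₂ = 580/11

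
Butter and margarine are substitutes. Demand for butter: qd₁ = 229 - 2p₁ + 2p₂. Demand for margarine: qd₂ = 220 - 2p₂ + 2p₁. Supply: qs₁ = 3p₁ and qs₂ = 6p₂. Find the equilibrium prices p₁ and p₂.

Market 1: 229 - 2p₁ + 2p₂ = 3p₁ → 5p₁ - 2p₂ = 229.
Market 2: 8p₂ - 2p₁ = 220.
Eliminating p₂: 8×(1) + 2×(2) gives 36p₁ = 2272, so p₁ = 568/9.
Back-substitute into (2): p₂ = (220 + 2×568/9) / 8 = 779/18.

p₁ = 568/9, p₂ = 779/18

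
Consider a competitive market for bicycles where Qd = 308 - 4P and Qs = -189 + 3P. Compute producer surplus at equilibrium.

Equilibrium: 308 - 4P = -189 + 3P gives P* = 71, Q* = 24.
Supply starts at P = 63 (where Qs = 0).
PS = ½(71 − 63)(24) = 96.

Producer surplus = 96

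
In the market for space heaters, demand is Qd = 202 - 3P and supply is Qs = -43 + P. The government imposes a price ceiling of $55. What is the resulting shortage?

Shortage = 25

Equilibrium price would be P* = 61.25, so the ceiling at 55 binds.
At P = 55: Qd = 202 − 3(55) = 37, Qs = -43 + 1(55) = 12.
Shortage = 37 − 12 = 25.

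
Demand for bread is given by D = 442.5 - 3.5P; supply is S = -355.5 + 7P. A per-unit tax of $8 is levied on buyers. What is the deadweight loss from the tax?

Deadweight loss = 224/3

Pre-tax equilibrium: P* = 76, Q* = 176.5.
Tax on buyers shifts demand to D = 442.5 − 3.5(P + 8) = 414.5 - 3.5P.
414.5 - 3.5P = -355.5 + 7P gives seller price Ps = 220/3; buyers pay Pb = 220/3 + 8 = 244/3.
New quantity: Q = 442.5 − 3.5(244/3) = 947/6.
DWL = ½ × 8 × (176.5 − 947/6) = 224/3.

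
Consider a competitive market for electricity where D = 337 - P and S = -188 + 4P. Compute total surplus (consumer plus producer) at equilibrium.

Total surplus = 33640

Equilibrium: 337 - P = -188 + 4P gives P* = 105, Q* = 232.
Demand choke price: P = 337; supply starts at P = 47.
CS = ½(337 − 105)(232) = 26912; PS = ½(105 − 47)(232) = 6728.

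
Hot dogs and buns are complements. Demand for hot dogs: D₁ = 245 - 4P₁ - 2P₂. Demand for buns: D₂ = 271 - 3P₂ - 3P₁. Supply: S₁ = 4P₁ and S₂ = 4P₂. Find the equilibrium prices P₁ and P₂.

Market 1: 245 - 4P₁ - 2P₂ = 4P₁ → 8P₁ + 2P₂ = 245.
Market 2: 7P₂ + 3P₁ = 271.
Eliminating P₂: 7×(1) − 2×(2) gives 50P₁ = 1173, so P₁ = 23.46.
Back-substitute into (2): P₂ = (271 − 3×23.46) / 7 = 28.66.

P₁ = 23.46, P₂ = 28.66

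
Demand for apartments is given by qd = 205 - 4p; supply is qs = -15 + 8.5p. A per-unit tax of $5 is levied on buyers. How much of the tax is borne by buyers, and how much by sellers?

Buyers bear $3.4, sellers bear $1.6

Pre-tax equilibrium: p* = 17.6, q* = 134.6.
Tax on buyers shifts demand to qd = 205 − 4(p + 5) = 185 - 4p.
185 - 4p = -15 + 8.5p gives seller price ps = 16; buyers pay pb = 16 + 5 = 21.
New quantity: q = 205 − 4(21) = 121.
Buyer burden = 21 − 17.6 = 3.4; seller burden = 17.6 − 16 = 1.6.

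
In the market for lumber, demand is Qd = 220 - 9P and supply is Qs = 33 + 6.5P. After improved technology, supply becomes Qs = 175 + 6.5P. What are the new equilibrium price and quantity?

P' = 90/31, Q' = 6010/31

Original equilibrium: P* = 374/31, Q* = 3454/31.
New equilibrium: 220 - 9P = 175 + 6.5P, so 45 = 15.5P and P' = 90/31; Q' = 220 − 9(90/31) = 6010/31.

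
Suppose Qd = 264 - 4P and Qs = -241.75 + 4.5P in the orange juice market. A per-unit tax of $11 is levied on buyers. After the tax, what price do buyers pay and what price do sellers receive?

Pre-tax equilibrium: P* = 59.5, Q* = 26.
Tax on buyers shifts demand to Qd = 264 − 4(P + 11) = 220 - 4P.
220 - 4P = -241.75 + 4.5P gives seller price Ps = 1847/34; buyers pay Pb = 1847/34 + 11 = 2221/34.
New quantity: Q = 264 − 4(2221/34) = 46/17.

Buyers pay 2221/34, sellers receive 1847/34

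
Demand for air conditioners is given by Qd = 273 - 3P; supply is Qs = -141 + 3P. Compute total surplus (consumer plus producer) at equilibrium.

Total surplus = 1452

Equilibrium: 273 - 3P = -141 + 3P gives P* = 69, Q* = 66.
Demand choke price: P = 91; supply starts at P = 47.
CS = ½(91 − 69)(66) = 726; PS = ½(69 − 47)(66) = 726.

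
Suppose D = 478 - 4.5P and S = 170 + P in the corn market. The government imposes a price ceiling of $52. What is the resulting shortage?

Shortage = 22

Equilibrium price would be P* = 56, so the ceiling at 52 binds.
At P = 52: D = 478 − 4.5(52) = 244, S = 170 + 1(52) = 222.
Shortage = 244 − 222 = 22.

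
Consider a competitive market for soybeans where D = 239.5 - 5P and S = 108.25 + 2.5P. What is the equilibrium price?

P* = 17.5

Set D = S: 239.5 - 5P = 108.25 + 2.5P.
131.25 = 7.5P, so P* = 17.5.
Q* = 239.5 − 5(17.5) = 152.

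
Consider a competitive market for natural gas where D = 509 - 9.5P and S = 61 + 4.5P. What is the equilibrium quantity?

Set D = S: 509 - 9.5P = 61 + 4.5P.
448 = 14P, so P* = 32.
Q* = 509 − 9.5(32) = 205.

Q* = 205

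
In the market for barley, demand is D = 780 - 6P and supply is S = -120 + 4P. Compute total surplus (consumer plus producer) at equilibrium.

Total surplus = 12000

Equilibrium: 780 - 6P = -120 + 4P gives P* = 90, Q* = 240.
Demand choke price: P = 130; supply starts at P = 30.
CS = ½(130 − 90)(240) = 4800; PS = ½(90 − 30)(240) = 7200.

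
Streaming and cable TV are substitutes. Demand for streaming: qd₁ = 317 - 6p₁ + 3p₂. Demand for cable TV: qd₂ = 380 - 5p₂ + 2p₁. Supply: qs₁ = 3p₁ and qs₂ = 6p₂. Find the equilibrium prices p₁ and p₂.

p₁ = 4627/93, p₂ = 4054/93

Market 1: 317 - 6p₁ + 3p₂ = 3p₁ → 9p₁ - 3p₂ = 317.
Market 2: 11p₂ - 2p₁ = 380.
Eliminating p₂: 11×(1) + 3×(2) gives 93p₁ = 4627, so p₁ = 4627/93.
Back-substitute into (2): p₂ = (380 + 2×4627/93) / 11 = 4054/93.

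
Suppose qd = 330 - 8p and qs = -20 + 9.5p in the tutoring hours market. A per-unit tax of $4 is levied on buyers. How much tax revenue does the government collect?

Pre-tax equilibrium: p* = 20, q* = 170.
Tax on buyers shifts demand to qd = 330 − 8(p + 4) = 298 - 8p.
298 - 8p = -20 + 9.5p gives seller price ps = 636/35; buyers pay pb = 636/35 + 4 = 776/35.
New quantity: q = 330 − 8(776/35) = 5342/35.
Revenue = 4 × 5342/35 = 21368/35.

Tax revenue = 21368/35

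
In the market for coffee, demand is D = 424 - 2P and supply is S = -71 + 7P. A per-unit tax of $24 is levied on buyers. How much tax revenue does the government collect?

Tax revenue = 6640

Pre-tax equilibrium: P* = 55, Q* = 314.
Tax on buyers shifts demand to D = 424 − 2(P + 24) = 376 - 2P.
376 - 2P = -71 + 7P gives seller price Ps = 149/3; buyers pay Pb = 149/3 + 24 = 221/3.
New quantity: Q = 424 − 2(221/3) = 830/3.
Revenue = 24 × 830/3 = 6640.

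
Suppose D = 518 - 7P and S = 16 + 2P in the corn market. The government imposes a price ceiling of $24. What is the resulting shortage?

Equilibrium price would be P* = 502/9, so the ceiling at 24 binds.
At P = 24: D = 518 − 7(24) = 350, S = 16 + 2(24) = 64.
Shortage = 350 − 64 = 286.

Shortage = 286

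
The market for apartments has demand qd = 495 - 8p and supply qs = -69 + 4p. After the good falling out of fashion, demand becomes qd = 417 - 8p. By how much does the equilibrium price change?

Original equilibrium: p* = 47, q* = 119.
New equilibrium: 417 - 8p = -69 + 4p, so 486 = 12p and p' = 40.5; q' = 417 − 8(40.5) = 93.
Change in price: 40.5 − 47 = -6.5.

Δp = -6.5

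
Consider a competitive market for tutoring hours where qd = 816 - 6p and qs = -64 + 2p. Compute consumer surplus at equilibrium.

Consumer surplus = 2028

Equilibrium: 816 - 6p = -64 + 2p gives p* = 110, q* = 156.
Demand choke price (qd = 0): p = 136.
CS = ½(136 − 110)(156) = 2028.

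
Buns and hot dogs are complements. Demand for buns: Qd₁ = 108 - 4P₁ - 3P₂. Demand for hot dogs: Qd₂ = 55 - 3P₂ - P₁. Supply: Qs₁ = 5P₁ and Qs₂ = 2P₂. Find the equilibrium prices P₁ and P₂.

P₁ = 125/14, P₂ = 129/14

Market 1: 108 - 4P₁ - 3P₂ = 5P₁ → 9P₁ + 3P₂ = 108.
Market 2: 5P₂ + P₁ = 55.
Eliminating P₂: 5×(1) − 3×(2) gives 42P₁ = 375, so P₁ = 125/14.
Back-substitute into (2): P₂ = (55 − 1×125/14) / 5 = 129/14.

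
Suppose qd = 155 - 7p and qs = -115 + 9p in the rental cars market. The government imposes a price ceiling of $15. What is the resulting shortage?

Shortage = 30

Equilibrium price would be p* = 16.875, so the ceiling at 15 binds.
At p = 15: qd = 155 − 7(15) = 50, qs = -115 + 9(15) = 20.
Shortage = 50 − 20 = 30.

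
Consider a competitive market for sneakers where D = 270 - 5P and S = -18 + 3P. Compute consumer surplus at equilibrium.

Consumer surplus = 810

Equilibrium: 270 - 5P = -18 + 3P gives P* = 36, Q* = 90.
Demand choke price (D = 0): P = 54.
CS = ½(54 − 36)(90) = 810.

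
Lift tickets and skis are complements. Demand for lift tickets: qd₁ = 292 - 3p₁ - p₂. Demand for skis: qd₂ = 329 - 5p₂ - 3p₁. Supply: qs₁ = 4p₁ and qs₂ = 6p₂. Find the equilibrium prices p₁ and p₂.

Market 1: 292 - 3p₁ - p₂ = 4p₁ → 7p₁ + p₂ = 292.
Market 2: 11p₂ + 3p₁ = 329.
Eliminating p₂: 11×(1) − 1×(2) gives 74p₁ = 2883, so p₁ = 2883/74.
Back-substitute into (2): p₂ = (329 − 3×2883/74) / 11 = 1427/74.

p₁ = 2883/74, p₂ = 1427/74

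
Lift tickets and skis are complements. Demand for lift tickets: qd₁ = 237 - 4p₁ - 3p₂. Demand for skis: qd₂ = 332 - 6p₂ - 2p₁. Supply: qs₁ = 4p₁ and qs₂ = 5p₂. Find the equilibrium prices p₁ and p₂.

Market 1: 237 - 4p₁ - 3p₂ = 4p₁ → 8p₁ + 3p₂ = 237.
Market 2: 11p₂ + 2p₁ = 332.
Eliminating p₂: 11×(1) − 3×(2) gives 82p₁ = 1611, so p₁ = 1611/82.
Back-substitute into (2): p₂ = (332 − 2×1611/82) / 11 = 1091/41.

p₁ = 1611/82, p₂ = 1091/41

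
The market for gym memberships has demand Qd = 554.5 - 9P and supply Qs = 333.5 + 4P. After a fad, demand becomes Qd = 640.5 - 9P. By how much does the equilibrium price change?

Original equilibrium: P* = 17, Q* = 401.5.
New equilibrium: 640.5 - 9P = 333.5 + 4P, so 307 = 13P and P' = 307/13; Q' = 640.5 − 9(307/13) = 11127/26.
Change in price: 307/13 − 17 = 86/13.

ΔP = 86/13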